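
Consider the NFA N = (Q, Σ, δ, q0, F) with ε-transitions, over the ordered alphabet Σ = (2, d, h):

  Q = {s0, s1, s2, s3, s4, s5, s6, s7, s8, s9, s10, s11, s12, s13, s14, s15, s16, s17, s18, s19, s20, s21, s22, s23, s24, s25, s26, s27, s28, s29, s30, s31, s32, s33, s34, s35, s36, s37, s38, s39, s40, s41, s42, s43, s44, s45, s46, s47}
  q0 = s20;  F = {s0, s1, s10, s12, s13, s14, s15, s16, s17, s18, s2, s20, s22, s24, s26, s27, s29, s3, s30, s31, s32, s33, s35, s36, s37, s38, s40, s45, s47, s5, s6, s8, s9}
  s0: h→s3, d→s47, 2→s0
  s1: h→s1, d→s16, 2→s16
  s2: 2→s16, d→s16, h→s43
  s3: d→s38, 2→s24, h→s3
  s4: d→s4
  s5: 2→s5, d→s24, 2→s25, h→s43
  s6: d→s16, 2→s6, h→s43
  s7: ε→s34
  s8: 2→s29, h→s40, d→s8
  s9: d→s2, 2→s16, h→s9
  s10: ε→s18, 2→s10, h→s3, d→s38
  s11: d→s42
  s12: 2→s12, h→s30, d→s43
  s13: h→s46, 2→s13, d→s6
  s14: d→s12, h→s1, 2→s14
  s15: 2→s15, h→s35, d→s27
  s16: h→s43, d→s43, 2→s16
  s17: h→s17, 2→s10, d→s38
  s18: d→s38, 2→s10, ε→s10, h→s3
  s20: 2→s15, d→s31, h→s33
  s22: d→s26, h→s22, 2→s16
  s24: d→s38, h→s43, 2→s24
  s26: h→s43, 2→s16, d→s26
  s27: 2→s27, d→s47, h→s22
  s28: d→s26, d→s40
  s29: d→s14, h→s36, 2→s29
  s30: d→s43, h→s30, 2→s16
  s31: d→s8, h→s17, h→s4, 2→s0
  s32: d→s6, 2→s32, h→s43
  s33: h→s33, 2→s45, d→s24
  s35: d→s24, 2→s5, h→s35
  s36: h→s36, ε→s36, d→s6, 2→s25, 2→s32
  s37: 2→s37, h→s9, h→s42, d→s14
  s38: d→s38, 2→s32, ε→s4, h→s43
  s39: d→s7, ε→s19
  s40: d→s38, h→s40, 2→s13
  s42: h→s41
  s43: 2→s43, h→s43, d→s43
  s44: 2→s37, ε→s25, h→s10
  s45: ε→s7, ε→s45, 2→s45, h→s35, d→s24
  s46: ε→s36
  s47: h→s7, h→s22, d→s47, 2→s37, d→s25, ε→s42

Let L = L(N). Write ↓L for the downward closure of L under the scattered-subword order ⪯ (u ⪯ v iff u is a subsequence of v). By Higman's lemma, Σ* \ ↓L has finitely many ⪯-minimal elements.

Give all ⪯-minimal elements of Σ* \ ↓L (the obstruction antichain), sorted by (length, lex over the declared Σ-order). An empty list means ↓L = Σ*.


|Q|=48, |F|=33, |δ|=127 (11 ε).
min D↑ (33 st, q0=0, F={19}): 0:2→1,d→2,h→3 1:2→1,d→4,h→5 2:2→6,d→7,h→8 3:2→9,d→10,h→3 4:2→4,d→11,h→12 5:2→13,d→10,h→5 6:2→6,d→11,h→14 7:2→15,d→7,h→16 8:2→17,d→18,h→8 9:2→9,d→10,h→5 10:2→10,d→18,h→19 11:2→20,d→11,h→12 12:2→21,d→22,h→12 13:2→13,d→10,h→19 14:2→10,d→18,h→14 15:2→15,d→23,h→24 16:2→25,d→18,h→16 17:2→17,d→18,h→14 18:2→26,d→18,h→19 19:2→19,d→19,h→19 20:2→20,d→23,h→27 21:2→21,d→19,h→19 22:2→21,d→22,h→19 23:2→23,d→28,h→29 24:2→26,d→30,h→24 25:2→25,d→30,h→24 26:2→26,d→30,h→19 27:2→21,d→31,h→27 28:2→28,d→19,h→32 29:2→21,d→21,h→29 30:2→30,d→21,h→19 31:2→21,d→21,h→19 32:2→21,d→19,h→32 (ε-aug+det+¬).
'hdh': run [41, 30, 9, 1] end={s43} rej; 3/3 deletions ∈↓L.
'2h2h': run [41, 35, 23, 9, 1] end={s43} — reject; 4/4 del acc.
'2dh2d': N↓-sim [41, 35, 23, 12, 2, 1] end={s43} ∉↓L; 5/5 deletions ∈↓L.
'dd2ddd': |S_i|=[41, 35, 27, 18, 8, 4, 1] end={s43} — reject; 6/6 del acc.
4 words, ⪯-incomp.

A = [hdh, 2h2h, 2dh2d, dd2ddd].


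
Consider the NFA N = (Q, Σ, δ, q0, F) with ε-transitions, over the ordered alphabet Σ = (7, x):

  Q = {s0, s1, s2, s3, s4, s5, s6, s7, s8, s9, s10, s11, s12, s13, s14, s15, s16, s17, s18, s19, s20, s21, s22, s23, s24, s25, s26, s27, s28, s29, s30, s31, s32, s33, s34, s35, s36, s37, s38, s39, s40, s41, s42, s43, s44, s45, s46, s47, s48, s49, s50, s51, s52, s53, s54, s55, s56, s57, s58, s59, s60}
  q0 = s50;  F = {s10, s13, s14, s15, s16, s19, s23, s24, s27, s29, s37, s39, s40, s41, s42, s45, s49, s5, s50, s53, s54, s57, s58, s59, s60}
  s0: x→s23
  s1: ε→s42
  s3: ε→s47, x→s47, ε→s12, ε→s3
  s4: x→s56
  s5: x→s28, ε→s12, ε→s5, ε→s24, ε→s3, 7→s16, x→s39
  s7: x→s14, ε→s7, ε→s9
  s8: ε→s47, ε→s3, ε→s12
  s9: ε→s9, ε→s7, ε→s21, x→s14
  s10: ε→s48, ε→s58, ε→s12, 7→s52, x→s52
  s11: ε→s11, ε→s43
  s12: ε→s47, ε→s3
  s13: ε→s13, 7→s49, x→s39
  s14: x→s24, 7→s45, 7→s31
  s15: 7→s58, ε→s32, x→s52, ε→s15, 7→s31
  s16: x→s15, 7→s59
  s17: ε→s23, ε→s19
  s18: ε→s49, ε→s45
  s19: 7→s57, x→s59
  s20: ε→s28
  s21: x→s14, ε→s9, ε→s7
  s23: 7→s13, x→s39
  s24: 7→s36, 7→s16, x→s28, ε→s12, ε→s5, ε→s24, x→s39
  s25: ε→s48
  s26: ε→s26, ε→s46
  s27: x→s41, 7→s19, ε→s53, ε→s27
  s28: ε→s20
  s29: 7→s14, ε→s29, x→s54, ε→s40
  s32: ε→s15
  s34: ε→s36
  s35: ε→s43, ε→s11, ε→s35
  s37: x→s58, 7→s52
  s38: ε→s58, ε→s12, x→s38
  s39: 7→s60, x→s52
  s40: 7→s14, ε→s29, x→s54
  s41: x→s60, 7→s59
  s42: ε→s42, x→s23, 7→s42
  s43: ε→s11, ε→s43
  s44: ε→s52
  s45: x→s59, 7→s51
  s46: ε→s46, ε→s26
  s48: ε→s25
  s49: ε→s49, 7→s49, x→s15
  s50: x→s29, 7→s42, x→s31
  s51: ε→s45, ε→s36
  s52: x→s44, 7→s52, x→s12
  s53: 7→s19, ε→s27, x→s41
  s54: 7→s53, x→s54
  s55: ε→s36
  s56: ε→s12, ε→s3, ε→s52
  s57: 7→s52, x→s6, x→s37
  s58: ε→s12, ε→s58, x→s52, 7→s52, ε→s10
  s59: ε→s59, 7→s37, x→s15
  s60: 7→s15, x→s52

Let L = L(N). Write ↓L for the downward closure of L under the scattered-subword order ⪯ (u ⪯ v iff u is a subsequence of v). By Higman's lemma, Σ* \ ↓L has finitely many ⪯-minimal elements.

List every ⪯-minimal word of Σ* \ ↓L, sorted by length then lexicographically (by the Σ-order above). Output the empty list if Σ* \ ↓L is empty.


A = [7xxx, x77x77, xx7777].

|Q|=61, |F|=25, |δ|=138 (71 ε).
min D↑ (22 st, q0=0, F={13}): 0:7→1,x→2 1:7→1,x→3 2:7→4,x→5 3:7→6,x→7 4:7→8,x→9 5:7→10,x→5 6:7→11,x→7 7:7→12,x→13 8:7→8,x→14 9:7→15,x→7 10:7→16,x→17 11:7→11,x→18 12:7→18,x→13 13:7→13,x→13 14:7→19,x→18 15:7→14,x→18 16:7→20,x→14 17:7→14,x→12 18:7→21,x→13 19:7→13,x→21 20:7→13,x→19 21:7→13,x→13.
'7xxx': run [39, 35, 27, 16, 5] end={s12,s3,s44,s47,s52} rej; 4/4 single-dels accept.
'x77x77': run [39, 37, 33, 23, 15, 11, 5] end={s12,s3,s44,s47,s52} — reject; 6/6 deletions ∈↓L.
'xx7777': run [39, 37, 29, 23, 17, 13, 5] end={s12,s3,s44,s47,s52} — reject; 6/6 del acc.
3 minimals (antichain).


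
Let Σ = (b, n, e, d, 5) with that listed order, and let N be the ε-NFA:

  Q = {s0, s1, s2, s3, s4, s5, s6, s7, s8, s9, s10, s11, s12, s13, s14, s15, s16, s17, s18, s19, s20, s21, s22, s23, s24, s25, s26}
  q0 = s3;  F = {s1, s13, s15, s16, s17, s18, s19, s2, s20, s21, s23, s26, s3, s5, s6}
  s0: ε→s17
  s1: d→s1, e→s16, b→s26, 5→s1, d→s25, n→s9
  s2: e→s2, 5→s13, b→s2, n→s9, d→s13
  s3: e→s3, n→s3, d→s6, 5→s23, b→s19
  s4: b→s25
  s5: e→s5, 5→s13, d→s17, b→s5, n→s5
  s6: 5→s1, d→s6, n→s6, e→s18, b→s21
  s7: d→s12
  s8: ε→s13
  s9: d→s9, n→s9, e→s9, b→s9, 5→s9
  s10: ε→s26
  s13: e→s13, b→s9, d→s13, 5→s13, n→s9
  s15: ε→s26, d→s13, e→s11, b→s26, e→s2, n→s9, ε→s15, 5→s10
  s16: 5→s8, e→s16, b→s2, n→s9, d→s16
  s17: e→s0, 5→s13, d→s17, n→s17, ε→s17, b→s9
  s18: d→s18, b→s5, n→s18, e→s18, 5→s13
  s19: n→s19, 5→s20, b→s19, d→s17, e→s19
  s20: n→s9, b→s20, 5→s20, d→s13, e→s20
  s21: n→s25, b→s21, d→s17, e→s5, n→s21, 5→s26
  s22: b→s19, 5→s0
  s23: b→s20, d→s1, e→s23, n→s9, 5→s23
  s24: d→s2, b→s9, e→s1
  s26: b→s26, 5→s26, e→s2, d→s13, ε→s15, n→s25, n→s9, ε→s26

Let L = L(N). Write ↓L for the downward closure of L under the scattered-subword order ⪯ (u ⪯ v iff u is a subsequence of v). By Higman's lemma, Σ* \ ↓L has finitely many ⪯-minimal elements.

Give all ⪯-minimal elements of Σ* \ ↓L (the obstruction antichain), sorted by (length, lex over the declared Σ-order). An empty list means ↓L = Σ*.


|Q|=27, |F|=15, |δ|=99 (8 ε).
min D↑ (15 st, q0=0, F={9}): 0:b→1,n→0,e→0,d→2,5→3 1:b→1,n→1,e→1,d→4,5→5 2:b→6,n→2,e→7,d→2,5→8 3:b→5,n→9,e→3,d→8,5→3 4:b→9,n→4,e→4,d→4,5→10 5:b→5,n→9,e→5,d→10,5→5 6:b→6,n→6,e→11,d→4,5→12 7:b→11,n→7,e→7,d→7,5→10 8:b→12,n→9,e→13,d→8,5→8 9:b→9,n→9,e→9,d→9,5→9 10:b→9,n→9,e→10,d→10,5→10 11:b→11,n→11,e→11,d→4,5→10 12:b→12,n→9,e→14,d→10,5→12 13:b→14,n→9,e→13,d→13,5→10 14:b→14,n→9,e→14,d→10,5→10 [Hopcroft].
'5n': N↓-sim [21, 13, 2] end={s25,s9} ∉↓L; 2/2 del acc.
'bdb': run [21, 14, 4, 1] end={s9} ∉↓L; 3/3 del acc.
'de5b': N↓-sim [21, 17, 10, 3, 1] end={s9} ∉↓L; 4/4 deletions ∈↓L.
3 obstructions.

min(Σ*\↓L) = [5n, bdb, de5b].


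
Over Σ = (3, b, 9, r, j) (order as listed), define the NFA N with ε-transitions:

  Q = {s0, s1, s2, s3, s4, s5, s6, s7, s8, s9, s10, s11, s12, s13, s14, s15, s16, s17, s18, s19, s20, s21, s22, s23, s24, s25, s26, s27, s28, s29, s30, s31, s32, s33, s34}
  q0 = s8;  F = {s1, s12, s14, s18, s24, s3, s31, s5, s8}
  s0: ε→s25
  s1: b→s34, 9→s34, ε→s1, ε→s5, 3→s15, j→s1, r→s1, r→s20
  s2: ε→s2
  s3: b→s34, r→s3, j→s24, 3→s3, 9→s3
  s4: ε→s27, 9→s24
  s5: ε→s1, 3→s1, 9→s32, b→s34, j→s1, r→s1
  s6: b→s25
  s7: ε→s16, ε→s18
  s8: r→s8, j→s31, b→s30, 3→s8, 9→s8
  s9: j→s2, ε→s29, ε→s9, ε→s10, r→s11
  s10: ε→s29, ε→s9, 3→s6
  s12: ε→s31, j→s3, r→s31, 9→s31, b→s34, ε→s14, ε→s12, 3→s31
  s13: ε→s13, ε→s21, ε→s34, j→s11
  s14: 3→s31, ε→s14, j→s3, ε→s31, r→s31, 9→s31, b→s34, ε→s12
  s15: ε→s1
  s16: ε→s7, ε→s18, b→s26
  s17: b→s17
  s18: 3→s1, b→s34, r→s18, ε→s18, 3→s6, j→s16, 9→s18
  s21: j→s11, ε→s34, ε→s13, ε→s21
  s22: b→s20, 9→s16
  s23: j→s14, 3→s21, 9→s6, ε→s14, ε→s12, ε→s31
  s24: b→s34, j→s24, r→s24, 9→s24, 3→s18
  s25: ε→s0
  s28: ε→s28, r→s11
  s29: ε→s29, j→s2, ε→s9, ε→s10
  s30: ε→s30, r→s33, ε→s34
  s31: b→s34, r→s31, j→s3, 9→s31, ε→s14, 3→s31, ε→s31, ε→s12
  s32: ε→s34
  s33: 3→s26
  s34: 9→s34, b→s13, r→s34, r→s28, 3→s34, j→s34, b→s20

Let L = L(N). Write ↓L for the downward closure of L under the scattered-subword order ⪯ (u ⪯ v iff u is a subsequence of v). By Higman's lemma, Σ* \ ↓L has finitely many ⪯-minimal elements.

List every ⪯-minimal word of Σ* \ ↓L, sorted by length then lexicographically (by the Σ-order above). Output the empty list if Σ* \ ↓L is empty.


|Q|=35, |F|=9, |δ|=115 (43 ε).
min D↑ (7 st, q0=0, F={1}): 0:3→0,b→1,9→0,r→0,j→2 1:3→1,b→1,9→1,r→1,j→1 2:3→2,b→1,9→2,r→2,j→3 3:3→3,b→1,9→3,r→3,j→4 4:3→5,b→1,9→4,r→4,j→4 5:3→6,b→1,9→5,r→5,j→5 6:3→6,b→1,9→1,r→6,j→6 [Hopcroft].
'b': |S_i|=[25, 11] end={s0,s11,s13,s20,s21,s25,s26,s28,s30,s33,s34} ∉↓L; 1/1 del acc.
'jjj339': N↓-sim [25, 22, 19, 18, 17, 13, 7] end={s11,s13,s20,s21,s28,s32,s34} rej; 6/6 single-dels accept.
2 minimals (antichain).

Antichain: [b, jjj339].


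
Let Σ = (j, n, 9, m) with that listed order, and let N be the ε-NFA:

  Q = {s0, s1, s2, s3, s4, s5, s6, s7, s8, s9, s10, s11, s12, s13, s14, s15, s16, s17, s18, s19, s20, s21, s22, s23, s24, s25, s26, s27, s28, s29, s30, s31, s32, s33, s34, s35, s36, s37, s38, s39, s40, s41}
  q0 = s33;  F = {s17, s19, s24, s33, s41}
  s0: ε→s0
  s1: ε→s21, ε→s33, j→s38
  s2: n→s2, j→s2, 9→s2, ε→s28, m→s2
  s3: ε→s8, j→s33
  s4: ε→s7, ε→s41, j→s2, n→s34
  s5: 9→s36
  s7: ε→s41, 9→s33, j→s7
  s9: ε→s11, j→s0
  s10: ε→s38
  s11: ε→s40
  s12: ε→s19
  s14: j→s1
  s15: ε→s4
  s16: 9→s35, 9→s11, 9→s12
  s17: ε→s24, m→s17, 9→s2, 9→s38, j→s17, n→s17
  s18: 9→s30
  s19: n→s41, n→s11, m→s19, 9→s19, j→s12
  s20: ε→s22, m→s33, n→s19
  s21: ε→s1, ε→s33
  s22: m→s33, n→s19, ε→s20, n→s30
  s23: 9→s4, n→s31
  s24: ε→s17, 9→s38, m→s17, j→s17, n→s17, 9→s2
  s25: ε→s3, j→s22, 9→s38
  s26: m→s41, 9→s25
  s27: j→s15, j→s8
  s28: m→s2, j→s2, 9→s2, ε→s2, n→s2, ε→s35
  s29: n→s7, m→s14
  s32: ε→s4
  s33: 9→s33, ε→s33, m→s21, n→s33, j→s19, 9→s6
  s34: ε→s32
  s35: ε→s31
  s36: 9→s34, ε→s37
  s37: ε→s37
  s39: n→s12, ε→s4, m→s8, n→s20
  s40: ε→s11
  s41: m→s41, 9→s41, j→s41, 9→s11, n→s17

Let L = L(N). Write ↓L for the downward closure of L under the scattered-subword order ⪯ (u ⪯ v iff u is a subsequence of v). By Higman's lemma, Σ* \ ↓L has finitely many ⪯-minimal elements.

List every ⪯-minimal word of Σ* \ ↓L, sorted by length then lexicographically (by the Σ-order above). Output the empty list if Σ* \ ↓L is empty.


|Q|=42, |F|=5, |δ|=95 (30 ε).
min D↑ (5 st, q0=0, F={4}): 0:j→1,n→0,9→0,m→0 1:j→1,n→2,9→1,m→1 2:j→2,n→3,9→2,m→2 3:j→3,n→3,9→4,m→3 4:j→4,n→4,9→4,m→4 (ε-aug+det+¬).
'jnn9': |S_i|=[16, 12, 10, 7, 5] end={s2,s28,s31,s35,s38} — reject; 4/4 deletions ∈↓L.
1 minimals (antichain).

min(Σ*\↓L) = [jnn9].


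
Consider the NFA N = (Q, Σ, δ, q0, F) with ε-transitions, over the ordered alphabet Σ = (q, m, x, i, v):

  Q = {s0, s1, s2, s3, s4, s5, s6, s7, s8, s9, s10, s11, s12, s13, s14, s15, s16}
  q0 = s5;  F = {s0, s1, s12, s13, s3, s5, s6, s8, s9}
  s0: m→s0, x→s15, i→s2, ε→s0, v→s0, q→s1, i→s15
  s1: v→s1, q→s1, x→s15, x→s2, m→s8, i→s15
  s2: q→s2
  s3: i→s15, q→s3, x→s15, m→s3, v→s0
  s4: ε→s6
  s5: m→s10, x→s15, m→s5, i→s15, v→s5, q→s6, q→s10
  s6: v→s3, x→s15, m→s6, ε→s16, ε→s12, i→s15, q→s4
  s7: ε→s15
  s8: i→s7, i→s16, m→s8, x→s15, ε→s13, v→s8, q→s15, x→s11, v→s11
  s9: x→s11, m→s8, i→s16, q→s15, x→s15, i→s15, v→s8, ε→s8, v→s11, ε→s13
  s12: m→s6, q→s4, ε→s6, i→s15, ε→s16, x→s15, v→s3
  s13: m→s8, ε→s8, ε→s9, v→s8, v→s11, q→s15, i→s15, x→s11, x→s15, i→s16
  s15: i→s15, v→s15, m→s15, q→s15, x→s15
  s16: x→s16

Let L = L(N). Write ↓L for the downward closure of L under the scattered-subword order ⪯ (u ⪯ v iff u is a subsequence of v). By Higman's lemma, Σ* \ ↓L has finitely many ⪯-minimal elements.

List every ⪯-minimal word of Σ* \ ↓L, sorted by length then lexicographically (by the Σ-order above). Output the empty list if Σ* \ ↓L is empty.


Antichain: [x, i, qvvqmq].

|Q|=17, |F|=9, |δ|=77 (12 ε).
min D↑ (7 st, q0=0, F={2}): 0:q→1,m→0,x→2,i→2,v→0 1:q→1,m→1,x→2,i→2,v→3 2:q→2,m→2,x→2,i→2,v→2 3:q→3,m→3,x→2,i→2,v→4 4:q→5,m→4,x→2,i→2,v→4 5:q→5,m→6,x→2,i→2,v→5 6:q→2,m→6,x→2,i→2,v→6 [Hopcroft].
'x': N↓-sim [16, 4] end={s11,s15,s16,s2} rej; 1/1 single-dels accept.
'i': run [16, 4] end={s15,s16,s2,s7} ∉↓L; 1/1 del acc.
'qvvqmq': run [16, 15, 11, 10, 9, 7, 1] end={s15} — reject; 6/6 single-dels accept.
3 obstructions.


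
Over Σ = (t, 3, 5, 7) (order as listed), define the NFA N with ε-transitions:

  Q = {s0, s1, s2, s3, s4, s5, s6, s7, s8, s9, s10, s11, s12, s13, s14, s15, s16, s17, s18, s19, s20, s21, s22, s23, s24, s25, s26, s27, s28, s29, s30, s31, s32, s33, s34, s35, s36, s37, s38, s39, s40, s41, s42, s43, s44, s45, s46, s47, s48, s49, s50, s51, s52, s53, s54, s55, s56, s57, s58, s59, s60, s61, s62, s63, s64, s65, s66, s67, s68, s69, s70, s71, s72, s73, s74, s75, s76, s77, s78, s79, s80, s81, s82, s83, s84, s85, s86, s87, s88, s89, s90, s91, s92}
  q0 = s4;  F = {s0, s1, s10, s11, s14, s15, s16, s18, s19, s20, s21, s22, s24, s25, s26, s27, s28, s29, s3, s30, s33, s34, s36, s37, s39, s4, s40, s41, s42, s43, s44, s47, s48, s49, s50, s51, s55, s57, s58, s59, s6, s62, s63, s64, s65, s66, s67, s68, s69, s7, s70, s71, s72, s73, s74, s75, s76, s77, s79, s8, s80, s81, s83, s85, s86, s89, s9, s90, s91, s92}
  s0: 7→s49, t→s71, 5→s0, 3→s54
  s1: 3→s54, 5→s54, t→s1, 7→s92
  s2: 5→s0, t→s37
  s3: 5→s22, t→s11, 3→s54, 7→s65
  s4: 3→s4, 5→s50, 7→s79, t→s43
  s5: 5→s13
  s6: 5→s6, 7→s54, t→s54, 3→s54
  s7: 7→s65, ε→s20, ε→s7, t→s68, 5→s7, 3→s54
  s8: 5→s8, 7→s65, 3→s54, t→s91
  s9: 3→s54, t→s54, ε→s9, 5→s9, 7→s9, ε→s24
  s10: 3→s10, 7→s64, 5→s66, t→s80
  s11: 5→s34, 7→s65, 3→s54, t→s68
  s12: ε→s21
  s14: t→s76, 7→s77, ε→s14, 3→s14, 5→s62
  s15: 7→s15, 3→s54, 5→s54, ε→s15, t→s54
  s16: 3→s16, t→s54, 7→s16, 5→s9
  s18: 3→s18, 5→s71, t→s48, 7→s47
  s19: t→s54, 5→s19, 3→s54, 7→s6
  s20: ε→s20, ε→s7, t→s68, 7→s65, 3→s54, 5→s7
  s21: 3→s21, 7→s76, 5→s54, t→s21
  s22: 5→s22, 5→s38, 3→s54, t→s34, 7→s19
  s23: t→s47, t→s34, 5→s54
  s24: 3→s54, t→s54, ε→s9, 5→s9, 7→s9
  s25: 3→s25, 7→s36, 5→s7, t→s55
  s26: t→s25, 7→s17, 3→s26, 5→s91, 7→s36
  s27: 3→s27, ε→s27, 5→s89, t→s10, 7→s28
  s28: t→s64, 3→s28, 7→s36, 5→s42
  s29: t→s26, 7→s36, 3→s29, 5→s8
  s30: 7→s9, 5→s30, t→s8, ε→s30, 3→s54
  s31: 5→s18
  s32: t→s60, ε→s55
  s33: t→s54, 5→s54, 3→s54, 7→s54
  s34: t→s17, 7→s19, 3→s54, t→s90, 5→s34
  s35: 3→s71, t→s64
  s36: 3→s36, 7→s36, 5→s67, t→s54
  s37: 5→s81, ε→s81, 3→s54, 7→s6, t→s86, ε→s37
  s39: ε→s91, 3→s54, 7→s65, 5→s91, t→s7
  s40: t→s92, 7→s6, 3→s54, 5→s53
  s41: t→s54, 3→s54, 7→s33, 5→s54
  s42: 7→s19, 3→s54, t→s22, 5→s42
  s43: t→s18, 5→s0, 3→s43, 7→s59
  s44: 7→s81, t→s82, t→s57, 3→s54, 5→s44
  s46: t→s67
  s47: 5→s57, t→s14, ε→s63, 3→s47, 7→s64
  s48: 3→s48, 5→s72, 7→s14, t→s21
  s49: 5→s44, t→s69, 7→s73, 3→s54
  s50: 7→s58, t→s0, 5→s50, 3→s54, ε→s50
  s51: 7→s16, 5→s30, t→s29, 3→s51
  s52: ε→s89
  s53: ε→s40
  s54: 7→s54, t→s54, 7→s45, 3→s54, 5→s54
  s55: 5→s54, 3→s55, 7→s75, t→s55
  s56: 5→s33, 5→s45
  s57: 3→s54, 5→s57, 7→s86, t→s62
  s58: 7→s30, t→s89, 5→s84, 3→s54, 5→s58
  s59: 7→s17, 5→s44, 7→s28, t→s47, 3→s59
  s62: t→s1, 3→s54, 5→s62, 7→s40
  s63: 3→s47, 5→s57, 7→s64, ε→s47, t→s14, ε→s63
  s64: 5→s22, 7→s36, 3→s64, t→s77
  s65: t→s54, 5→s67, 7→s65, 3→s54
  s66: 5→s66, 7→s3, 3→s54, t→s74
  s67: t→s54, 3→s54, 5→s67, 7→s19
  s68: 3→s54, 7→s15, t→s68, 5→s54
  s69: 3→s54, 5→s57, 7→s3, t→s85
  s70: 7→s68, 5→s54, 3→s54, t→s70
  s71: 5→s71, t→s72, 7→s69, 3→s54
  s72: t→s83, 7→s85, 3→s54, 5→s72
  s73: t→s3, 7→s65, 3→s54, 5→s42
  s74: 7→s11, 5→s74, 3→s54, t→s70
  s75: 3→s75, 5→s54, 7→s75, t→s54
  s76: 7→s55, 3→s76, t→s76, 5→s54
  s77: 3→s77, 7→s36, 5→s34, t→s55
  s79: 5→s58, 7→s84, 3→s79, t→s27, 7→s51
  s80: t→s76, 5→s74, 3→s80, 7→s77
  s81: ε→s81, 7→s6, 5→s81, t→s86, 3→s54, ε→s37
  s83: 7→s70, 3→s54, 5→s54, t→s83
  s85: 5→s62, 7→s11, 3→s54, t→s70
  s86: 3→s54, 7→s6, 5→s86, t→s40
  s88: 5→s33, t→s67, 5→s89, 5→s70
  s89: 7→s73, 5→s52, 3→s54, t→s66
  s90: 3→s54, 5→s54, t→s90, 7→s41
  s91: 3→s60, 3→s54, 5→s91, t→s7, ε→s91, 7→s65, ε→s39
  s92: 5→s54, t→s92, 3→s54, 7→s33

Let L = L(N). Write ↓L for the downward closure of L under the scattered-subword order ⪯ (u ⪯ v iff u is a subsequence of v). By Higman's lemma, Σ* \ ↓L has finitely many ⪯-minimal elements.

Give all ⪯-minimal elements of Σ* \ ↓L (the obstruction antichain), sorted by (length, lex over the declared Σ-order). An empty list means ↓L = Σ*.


|Q|=93, |F|=70, |δ|=336 (26 ε).
min D↑ (66 st, q0=0, F={7}): 0:t→1,3→0,5→2,7→3 1:t→4,3→1,5→5,7→6 2:t→5,3→7,5→2,7→8 3:t→9,3→3,5→8,7→10 4:t→11,3→4,5→12,7→13 5:t→12,3→7,5→5,7→14 6:t→13,3→6,5→15,7→16 7:t→7,3→7,5→7,7→7 8:t→17,3→7,5→8,7→18 9:t→19,3→9,5→17,7→16 10:t→20,3→10,5→18,7→21 11:t→22,3→11,5→23,7→24 12:t→23,3→7,5→12,7→25 13:t→24,3→13,5→26,7→27 14:t→25,3→7,5→15,7→28 15:t→26,3→7,5→15,7→29 16:t→27,3→16,5→30,7→31 17:t→32,3→7,5→17,7→28 18:t→33,3→7,5→18,7→34 19:t→35,3→19,5→32,7→27 20:t→36,3→20,5→33,7→31 21:t→7,3→21,5→34,7→21 22:t→22,3→22,5→7,7→37 23:t→38,3→7,5→23,7→39 24:t→37,3→24,5→40,7→41 25:t→39,3→7,5→26,7→42 26:t→40,3→7,5→26,7→43 27:t→41,3→27,5→44,7→31 28:t→42,3→7,5→30,7→45 29:t→43,3→7,5→29,7→46 30:t→44,3→7,5→30,7→47 31:t→7,3→31,5→48,7→31 32:t→49,3→7,5→32,7→42 33:t→50,3→7,5→33,7→45 34:t→7,3→7,5→34,7→34 35:t→37,3→35,5→49,7→41 36:t→51,3→36,5→50,7→31 37:t→37,3→37,5→7,7→52 38:t→38,3→7,5→7,7→53 39:t→53,3→7,5→40,7→54 40:t→55,3→7,5→40,7→56 41:t→52,3→41,5→57,7→31 42:t→54,3→7,5→44,7→45 43:t→56,3→7,5→43,7→46 44:t→57,3→7,5→44,7→47 45:t→7,3→7,5→48,7→45 46:t→7,3→7,5→46,7→7 47:t→7,3→7,5→47,7→46 48:t→7,3→7,5→48,7→47 49:t→53,3→7,5→49,7→54 50:t→58,3→7,5→50,7→45 51:t→52,3→51,5→58,7→31 52:t→52,3→52,5→7,7→59 53:t→53,3→7,5→7,7→60 54:t→60,3→7,5→57,7→45 55:t→55,3→7,5→7,7→61 56:t→61,3→7,5→56,7→46 57:t→62,3→7,5→57,7→47 58:t→60,3→7,5→58,7→45 59:t→7,3→59,5→7,7→59 60:t→60,3→7,5→7,7→63 61:t→61,3→7,5→7,7→64 62:t→62,3→7,5→7,7→65 63:t→7,3→7,5→7,7→63 64:t→7,3→7,5→7,7→7 65:t→7,3→7,5→7,7→64 (ε-aug+det+¬).
'53': N↓-sim [79, 54, 3] end={s45,s54,s60} — reject; 2/2 single-dels accept.
'777t': N↓-sim [79, 69, 46, 15, 2] end={s45,s54} rej; 4/4 single-dels accept.
'tttt5': |S_i|=[79, 69, 54, 36, 16, 2] end={s45,s54} ∉↓L; 5/5 deletions ∈↓L.
't75777': |S_i|=[79, 69, 45, 24, 12, 4, 2] end={s45,s54} ∉↓L; 6/6 del acc.
4 words, ⪯-incomp.

Antichain: [53, 777t, tttt5, t75777].


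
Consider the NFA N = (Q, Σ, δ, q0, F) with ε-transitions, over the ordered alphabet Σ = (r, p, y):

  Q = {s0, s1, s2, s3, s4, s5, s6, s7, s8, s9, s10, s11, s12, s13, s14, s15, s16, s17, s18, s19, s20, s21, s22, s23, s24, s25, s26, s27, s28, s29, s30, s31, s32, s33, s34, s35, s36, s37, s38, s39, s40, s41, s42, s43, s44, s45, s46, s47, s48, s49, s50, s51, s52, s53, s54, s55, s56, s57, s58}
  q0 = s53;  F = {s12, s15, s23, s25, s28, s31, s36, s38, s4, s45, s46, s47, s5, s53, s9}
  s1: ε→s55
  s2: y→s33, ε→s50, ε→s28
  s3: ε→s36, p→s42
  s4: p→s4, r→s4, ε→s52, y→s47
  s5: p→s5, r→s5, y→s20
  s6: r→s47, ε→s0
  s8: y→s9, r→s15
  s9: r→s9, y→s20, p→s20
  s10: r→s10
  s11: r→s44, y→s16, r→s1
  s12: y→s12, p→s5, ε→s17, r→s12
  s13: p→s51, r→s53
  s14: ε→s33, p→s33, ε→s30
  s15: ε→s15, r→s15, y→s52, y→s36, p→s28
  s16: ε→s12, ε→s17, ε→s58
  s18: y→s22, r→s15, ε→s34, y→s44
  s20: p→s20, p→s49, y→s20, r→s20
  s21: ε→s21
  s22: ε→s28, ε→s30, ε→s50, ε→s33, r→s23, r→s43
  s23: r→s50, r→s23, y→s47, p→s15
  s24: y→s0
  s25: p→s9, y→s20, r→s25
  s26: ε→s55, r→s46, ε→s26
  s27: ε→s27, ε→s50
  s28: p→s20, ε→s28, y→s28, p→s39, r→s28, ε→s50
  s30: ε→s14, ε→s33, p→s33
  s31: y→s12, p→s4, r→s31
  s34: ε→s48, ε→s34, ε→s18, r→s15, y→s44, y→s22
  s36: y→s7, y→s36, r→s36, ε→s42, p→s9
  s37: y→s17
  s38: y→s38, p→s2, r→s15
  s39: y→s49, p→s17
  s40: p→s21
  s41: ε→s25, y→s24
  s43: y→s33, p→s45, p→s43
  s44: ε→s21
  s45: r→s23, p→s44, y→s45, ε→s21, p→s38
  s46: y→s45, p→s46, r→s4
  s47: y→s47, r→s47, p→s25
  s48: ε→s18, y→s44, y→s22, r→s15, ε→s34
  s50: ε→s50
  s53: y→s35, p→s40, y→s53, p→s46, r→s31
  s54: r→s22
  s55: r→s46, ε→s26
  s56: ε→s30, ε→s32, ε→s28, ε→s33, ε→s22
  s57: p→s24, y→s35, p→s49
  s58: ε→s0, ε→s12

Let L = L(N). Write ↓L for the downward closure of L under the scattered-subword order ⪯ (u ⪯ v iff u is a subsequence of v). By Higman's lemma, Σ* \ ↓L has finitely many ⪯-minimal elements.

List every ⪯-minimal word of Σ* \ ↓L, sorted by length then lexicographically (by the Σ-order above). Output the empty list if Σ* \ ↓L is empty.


min(Σ*\↓L) = [rypy, pyppp].

|Q|=59, |F|=15, |δ|=140 (45 ε).
min D↑ (16 st, q0=0, F={11}): 0:r→1,p→2,y→0 1:r→1,p→3,y→4 2:r→3,p→2,y→5 3:r→3,p→3,y→6 4:r→4,p→7,y→4 5:r→8,p→9,y→5 6:r→6,p→10,y→6 7:r→7,p→7,y→11 8:r→8,p→12,y→6 9:r→12,p→13,y→9 10:r→10,p→14,y→11 11:r→11,p→11,y→11 12:r→12,p→13,y→15 13:r→13,p→11,y→13 14:r→14,p→11,y→11 15:r→15,p→14,y→15 [Hopcroft].
'rypy': run [29, 19, 15, 7, 2] end={s20,s49} rej; 4/4 del acc.
'pyppp': N↓-sim [29, 25, 21, 18, 9, 4] end={s17,s20,s39,s49} rej; 5/5 single-dels accept.
2 obstructions.


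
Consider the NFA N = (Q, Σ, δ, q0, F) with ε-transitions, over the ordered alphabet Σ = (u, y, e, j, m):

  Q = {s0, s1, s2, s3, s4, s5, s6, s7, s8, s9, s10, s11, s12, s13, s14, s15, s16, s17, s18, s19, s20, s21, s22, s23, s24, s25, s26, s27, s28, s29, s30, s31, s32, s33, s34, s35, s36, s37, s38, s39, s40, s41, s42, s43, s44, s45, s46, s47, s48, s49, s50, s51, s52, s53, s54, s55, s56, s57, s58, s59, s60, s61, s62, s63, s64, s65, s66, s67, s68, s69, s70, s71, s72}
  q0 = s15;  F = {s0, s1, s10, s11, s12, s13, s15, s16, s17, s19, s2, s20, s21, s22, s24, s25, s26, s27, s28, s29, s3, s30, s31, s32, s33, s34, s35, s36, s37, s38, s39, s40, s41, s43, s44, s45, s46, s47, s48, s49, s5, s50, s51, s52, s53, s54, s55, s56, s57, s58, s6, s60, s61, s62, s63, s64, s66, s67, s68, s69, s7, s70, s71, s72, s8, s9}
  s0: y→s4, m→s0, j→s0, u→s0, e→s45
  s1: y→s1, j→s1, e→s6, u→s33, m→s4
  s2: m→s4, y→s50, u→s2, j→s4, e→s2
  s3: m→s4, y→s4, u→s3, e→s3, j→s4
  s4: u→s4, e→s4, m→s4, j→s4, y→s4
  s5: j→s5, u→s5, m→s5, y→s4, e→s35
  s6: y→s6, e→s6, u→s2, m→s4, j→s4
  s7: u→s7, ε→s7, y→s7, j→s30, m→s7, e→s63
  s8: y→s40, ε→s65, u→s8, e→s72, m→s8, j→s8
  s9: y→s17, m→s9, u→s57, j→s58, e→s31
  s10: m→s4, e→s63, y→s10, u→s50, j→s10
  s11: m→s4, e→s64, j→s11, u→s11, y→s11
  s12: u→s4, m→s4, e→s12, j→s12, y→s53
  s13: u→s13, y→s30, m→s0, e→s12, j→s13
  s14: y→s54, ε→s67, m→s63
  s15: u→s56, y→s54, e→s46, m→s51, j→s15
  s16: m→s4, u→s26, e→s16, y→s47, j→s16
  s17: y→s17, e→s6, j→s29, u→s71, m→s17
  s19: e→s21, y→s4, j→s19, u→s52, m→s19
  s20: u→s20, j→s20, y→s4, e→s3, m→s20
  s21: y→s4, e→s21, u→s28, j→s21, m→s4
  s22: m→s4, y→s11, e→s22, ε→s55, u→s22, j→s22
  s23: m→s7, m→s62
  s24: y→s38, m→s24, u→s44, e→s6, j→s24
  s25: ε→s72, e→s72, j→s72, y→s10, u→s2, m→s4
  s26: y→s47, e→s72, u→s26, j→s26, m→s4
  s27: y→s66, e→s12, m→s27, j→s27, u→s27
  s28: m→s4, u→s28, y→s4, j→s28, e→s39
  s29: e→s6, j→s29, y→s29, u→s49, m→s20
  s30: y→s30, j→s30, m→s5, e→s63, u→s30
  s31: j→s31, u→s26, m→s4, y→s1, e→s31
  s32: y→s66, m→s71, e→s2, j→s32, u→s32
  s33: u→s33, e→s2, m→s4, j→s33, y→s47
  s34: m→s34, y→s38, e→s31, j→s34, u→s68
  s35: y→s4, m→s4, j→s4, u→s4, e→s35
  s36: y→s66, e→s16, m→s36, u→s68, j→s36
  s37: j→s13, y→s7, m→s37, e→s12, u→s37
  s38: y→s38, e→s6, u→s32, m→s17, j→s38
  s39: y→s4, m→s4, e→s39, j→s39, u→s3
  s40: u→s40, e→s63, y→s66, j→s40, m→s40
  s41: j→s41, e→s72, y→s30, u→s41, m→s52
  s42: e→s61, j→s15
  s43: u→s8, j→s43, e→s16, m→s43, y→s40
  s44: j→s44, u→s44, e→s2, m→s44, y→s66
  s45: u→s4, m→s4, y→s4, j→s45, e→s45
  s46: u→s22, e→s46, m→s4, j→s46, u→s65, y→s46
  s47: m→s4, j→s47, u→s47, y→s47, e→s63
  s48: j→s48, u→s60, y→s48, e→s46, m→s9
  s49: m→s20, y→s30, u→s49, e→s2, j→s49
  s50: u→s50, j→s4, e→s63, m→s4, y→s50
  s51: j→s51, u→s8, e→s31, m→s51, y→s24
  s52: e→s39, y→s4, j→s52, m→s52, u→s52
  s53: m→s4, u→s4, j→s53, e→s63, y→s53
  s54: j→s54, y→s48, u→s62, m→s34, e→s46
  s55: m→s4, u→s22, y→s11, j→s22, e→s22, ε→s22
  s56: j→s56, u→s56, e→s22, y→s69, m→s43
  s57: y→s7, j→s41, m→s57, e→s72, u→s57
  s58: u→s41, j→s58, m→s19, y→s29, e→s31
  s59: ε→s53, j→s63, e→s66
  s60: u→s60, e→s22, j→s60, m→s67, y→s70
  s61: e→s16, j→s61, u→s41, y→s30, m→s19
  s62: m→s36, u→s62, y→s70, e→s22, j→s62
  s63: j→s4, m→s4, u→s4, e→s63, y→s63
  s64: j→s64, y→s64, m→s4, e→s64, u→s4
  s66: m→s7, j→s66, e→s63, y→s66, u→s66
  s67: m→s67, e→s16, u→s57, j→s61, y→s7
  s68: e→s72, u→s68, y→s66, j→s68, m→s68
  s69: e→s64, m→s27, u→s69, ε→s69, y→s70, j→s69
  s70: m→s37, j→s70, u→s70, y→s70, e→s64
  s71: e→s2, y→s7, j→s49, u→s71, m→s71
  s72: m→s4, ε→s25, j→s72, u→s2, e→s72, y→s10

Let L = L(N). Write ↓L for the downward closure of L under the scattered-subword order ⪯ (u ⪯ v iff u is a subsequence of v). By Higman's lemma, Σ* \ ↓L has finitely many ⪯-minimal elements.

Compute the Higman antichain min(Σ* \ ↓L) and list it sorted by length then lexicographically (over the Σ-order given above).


|Q|=73, |F|=66, |δ|=353 (9 ε).
min D↑ (65 st, q0=0, F={11}): 0:u→1,y→2,e→3,j→0,m→4 1:u→1,y→5,e→6,j→1,m→7 2:u→8,y→9,e→3,j→2,m→10 3:u→6,y→3,e→3,j→3,m→11 4:u→12,y→13,e→14,j→4,m→4 5:u→5,y→15,e→16,j→5,m→17 6:u→6,y→18,e→6,j→6,m→11 7:u→12,y→19,e→20,j→7,m→7 8:u→8,y→15,e→6,j→8,m→21 9:u→22,y→9,e→3,j→9,m→23 10:u→24,y→25,e→14,j→10,m→10 11:u→11,y→11,e→11,j→11,m→11 12:u→12,y→19,e→26,j→12,m→12 13:u→27,y→25,e→28,j→13,m→13 14:u→29,y→30,e→14,j→14,m→11 15:u→15,y→15,e→16,j→15,m→31 16:u→11,y→16,e→16,j→16,m→11 17:u→17,y→32,e→33,j→17,m→17 18:u→18,y→18,e→16,j→18,m→11 19:u→19,y→32,e→34,j→19,m→19 20:u→29,y→35,e→20,j→20,m→11 21:u→24,y→32,e→20,j→21,m→21 22:u→22,y→15,e→6,j→22,m→36 23:u→37,y→38,e→14,j→39,m→23 24:u→24,y→32,e→26,j→24,m→24 25:u→40,y→25,e→28,j→25,m→38 26:u→41,y→42,e→26,j→26,m→11 27:u→27,y→32,e→41,j→27,m→27 28:u→41,y→28,e→28,j→11,m→11 29:u→29,y→35,e→26,j→29,m→11 30:u→43,y→30,e→28,j→30,m→11 31:u→31,y→44,e→33,j→45,m→31 32:u→32,y→32,e→34,j→32,m→44 33:u→11,y→46,e→33,j→33,m→11 34:u→11,y→34,e→34,j→11,m→11 35:u→35,y→35,e→34,j→35,m→11 36:u→37,y→44,e→20,j→47,m→36 37:u→37,y→44,e→26,j→48,m→37 38:u→49,y→38,e→28,j→50,m→38 39:u→48,y→50,e→14,j→39,m→51 40:u→40,y→32,e→41,j→40,m→49 41:u→41,y→52,e→41,j→11,m→11 42:u→52,y→42,e→34,j→42,m→11 43:u→43,y→35,e→41,j→43,m→11 44:u→44,y→44,e→34,j→53,m→44 45:u→45,y→53,e→33,j→45,m→54 46:u→11,y→46,e→34,j→46,m→11 47:u→48,y→53,e→20,j→47,m→51 48:u→48,y→53,e→26,j→48,m→55 49:u→49,y→44,e→41,j→56,m→49 50:u→56,y→50,e→28,j→50,m→57 51:u→55,y→11,e→58,j→51,m→51 52:u→52,y→52,e→34,j→11,m→11 53:u→53,y→53,e→34,j→53,m→59 54:u→54,y→11,e→60,j→54,m→54 55:u→55,y→11,e→61,j→55,m→55 56:u→56,y→53,e→41,j→56,m→57 57:u→57,y→11,e→62,j→57,m→57 58:u→63,y→11,e→58,j→58,m→11 59:u→59,y→11,e→64,j→59,m→59 60:u→11,y→11,e→60,j→60,m→11 61:u→62,y→11,e→61,j→61,m→11 62:u→62,y→11,e→62,j→11,m→11 63:u→63,y→11,e→61,j→63,m→11 64:u→11,y→11,e→64,j→11,m→11 (ε-aug+det+¬).
'em': N↓-sim [68, 28, 1] end={s4} ∉↓L; 2/2 single-dels accept.
'uyeu': run [68, 53, 22, 7, 1] end={s4} ∉↓L; 4/4 deletions ∈↓L.
'myej': N↓-sim [68, 55, 26, 7, 1] end={s4} ∉↓L; 4/4 del acc.
'mueuj': N↓-sim [68, 55, 37, 13, 5, 1] end={s4} ∉↓L; 5/5 del acc.
'yymjmy': N↓-sim [68, 63, 53, 41, 34, 12, 1] end={s4} rej; 6/6 deletions ∈↓L.
5 minimals (antichain).

A = [em, uyeu, myej, mueuj, yymjmy].


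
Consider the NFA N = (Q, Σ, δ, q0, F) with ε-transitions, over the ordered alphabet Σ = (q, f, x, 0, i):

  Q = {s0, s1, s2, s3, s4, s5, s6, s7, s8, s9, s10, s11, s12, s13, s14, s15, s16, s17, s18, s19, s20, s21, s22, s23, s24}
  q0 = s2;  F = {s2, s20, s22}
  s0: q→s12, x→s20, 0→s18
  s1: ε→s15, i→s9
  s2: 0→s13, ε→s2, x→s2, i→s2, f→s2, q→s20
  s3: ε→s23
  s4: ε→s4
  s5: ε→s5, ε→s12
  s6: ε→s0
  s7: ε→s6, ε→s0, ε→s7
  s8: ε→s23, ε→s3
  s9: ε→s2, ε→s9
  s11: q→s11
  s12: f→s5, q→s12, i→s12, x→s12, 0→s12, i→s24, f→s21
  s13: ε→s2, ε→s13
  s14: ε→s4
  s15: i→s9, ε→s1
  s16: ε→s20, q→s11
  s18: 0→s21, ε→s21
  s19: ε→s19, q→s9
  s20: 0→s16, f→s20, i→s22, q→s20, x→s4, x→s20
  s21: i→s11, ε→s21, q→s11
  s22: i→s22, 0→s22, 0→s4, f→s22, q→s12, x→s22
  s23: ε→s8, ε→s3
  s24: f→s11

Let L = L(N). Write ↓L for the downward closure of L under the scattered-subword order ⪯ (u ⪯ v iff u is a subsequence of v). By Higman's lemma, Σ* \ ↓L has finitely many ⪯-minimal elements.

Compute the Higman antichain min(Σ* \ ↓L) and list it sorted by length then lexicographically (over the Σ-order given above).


Antichain: [qiq].

|Q|=25, |F|=3, |δ|=60 (24 ε).
min D↑ (4 st, q0=0, F={3}): 0:q→1,f→0,x→0,0→0,i→0 1:q→1,f→1,x→1,0→1,i→2 2:q→3,f→2,x→2,0→2,i→2 3:q→3,f→3,x→3,0→3,i→3.
'qiq': run [11, 9, 7, 5] end={s11,s12,s21,s24,s5} ∉↓L; 3/3 del acc.
1 words, ⪯-incomp.


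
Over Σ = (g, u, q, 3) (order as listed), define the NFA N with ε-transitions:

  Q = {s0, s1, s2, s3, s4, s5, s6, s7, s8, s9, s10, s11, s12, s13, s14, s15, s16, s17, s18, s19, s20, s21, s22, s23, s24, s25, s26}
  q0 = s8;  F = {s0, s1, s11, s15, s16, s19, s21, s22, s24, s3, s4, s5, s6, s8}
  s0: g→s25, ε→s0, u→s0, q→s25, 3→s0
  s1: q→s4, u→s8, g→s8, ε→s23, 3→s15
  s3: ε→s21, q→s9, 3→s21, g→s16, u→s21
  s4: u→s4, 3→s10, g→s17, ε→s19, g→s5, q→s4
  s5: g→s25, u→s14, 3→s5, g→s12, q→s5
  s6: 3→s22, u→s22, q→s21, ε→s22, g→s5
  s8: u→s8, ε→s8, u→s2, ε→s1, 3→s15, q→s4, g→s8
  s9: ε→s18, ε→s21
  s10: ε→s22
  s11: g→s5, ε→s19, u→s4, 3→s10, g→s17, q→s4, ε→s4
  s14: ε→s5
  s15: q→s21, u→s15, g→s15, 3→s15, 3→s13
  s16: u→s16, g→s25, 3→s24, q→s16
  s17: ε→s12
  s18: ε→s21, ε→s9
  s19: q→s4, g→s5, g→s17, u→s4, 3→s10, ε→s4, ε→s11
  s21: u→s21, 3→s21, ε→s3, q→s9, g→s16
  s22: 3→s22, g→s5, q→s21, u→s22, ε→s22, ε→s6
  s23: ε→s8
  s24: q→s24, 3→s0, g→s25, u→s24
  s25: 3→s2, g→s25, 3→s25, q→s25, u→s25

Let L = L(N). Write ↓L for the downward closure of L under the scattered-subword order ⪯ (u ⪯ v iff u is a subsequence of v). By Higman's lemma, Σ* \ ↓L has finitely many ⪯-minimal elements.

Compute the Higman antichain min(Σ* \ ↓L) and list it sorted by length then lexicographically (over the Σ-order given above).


Antichain: [qgg, 3qg33q].

|Q|=27, |F|=14, |δ|=89 (22 ε).
min D↑ (10 st, q0=0, F={6}): 0:g→0,u→0,q→1,3→2 1:g→3,u→1,q→1,3→4 2:g→2,u→2,q→5,3→2 3:g→6,u→3,q→3,3→3 4:g→3,u→4,q→5,3→4 5:g→7,u→5,q→5,3→5 6:g→6,u→6,q→6,3→6 7:g→6,u→7,q→7,3→8 8:g→6,u→8,q→8,3→9 9:g→6,u→9,q→6,3→9.
'qgg': |S_i|=[24, 19, 9, 3] end={s12,s2,s25} rej; 3/3 deletions ∈↓L.
'3qg33q': |S_i|=[24, 17, 12, 6, 4, 3, 2] end={s2,s25} rej; 6/6 del acc.
2 minimals (antichain).


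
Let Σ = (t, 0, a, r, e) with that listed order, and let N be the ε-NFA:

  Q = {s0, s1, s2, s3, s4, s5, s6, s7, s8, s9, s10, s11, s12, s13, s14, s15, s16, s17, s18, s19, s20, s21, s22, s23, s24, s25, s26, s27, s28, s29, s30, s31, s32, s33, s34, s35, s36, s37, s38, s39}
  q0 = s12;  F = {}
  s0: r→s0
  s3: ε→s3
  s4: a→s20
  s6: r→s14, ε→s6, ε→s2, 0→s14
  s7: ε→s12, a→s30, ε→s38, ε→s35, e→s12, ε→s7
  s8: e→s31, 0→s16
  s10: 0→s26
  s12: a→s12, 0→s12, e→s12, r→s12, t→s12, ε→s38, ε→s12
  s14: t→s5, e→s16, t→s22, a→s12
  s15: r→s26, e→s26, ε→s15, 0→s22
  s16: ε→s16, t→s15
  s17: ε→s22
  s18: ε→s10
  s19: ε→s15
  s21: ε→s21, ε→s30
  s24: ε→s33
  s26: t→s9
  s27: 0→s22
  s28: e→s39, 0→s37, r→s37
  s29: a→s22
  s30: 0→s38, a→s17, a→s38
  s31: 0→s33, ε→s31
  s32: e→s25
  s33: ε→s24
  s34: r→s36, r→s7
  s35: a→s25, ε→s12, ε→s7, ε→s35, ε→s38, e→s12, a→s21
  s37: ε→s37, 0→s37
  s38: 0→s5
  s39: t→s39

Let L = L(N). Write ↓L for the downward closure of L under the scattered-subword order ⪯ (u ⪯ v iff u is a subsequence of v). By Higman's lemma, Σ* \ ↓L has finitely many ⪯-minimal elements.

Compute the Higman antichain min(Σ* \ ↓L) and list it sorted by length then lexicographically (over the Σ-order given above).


min(Σ*\↓L) = [ε].

|Q|=40, |F|=0, |δ|=65 (24 ε).
min D↑ (1 st, q0=0, F={0}): 0:t→0,0→0,a→0,r→0,e→0.
ε ∈ L(D↑) ⇒ ↓L = ∅.


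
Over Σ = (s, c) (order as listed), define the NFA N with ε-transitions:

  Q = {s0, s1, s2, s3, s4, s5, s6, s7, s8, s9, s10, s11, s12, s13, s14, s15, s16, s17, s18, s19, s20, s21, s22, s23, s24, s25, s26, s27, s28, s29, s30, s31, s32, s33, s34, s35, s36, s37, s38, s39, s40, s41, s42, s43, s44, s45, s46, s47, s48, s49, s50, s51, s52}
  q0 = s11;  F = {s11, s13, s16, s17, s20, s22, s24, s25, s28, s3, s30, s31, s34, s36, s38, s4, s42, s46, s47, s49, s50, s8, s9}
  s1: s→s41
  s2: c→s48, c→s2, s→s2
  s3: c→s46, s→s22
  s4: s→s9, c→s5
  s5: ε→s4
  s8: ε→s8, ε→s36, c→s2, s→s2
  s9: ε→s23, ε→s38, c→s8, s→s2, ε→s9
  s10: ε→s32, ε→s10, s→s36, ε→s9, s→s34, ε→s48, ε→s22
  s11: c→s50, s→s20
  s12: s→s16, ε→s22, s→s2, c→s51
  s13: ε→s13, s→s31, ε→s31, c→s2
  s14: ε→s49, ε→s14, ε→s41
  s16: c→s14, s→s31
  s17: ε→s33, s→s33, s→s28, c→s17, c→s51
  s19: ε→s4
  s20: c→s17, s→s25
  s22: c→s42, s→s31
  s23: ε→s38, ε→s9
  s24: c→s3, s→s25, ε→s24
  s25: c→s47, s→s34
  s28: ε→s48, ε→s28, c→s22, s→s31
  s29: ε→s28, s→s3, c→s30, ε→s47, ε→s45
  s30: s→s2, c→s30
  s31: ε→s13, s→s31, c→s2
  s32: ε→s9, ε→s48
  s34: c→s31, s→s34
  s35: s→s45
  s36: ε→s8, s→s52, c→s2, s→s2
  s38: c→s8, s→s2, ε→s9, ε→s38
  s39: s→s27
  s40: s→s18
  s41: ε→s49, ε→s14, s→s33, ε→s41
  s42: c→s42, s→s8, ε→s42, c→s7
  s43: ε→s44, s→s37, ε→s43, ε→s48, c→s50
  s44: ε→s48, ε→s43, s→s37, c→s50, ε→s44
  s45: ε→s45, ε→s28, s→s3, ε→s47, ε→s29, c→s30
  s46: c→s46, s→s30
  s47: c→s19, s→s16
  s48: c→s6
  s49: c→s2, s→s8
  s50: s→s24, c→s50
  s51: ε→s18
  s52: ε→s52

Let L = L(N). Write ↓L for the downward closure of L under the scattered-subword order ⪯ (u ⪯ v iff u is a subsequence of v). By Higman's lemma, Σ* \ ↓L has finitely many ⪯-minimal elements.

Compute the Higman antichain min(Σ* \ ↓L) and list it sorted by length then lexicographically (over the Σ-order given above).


min(Σ*\↓L) = [ssscc, scssc, ssccss, csccss].

|Q|=53, |F|=23, |δ|=121 (49 ε).
min D↑ (21 st, q0=0, F={15}): 0:s→1,c→2 1:s→3,c→4 2:s→5,c→2 3:s→6,c→7 4:s→8,c→4 5:s→3,c→9 6:s→6,c→10 7:s→11,c→12 8:s→10,c→13 9:s→13,c→14 10:s→10,c→15 11:s→10,c→16 12:s→17,c→12 13:s→10,c→18 14:s→19,c→14 15:s→15,c→15 16:s→20,c→15 17:s→15,c→20 18:s→20,c→18 19:s→15,c→19 20:s→15,c→15 [Hopcroft].
'ssscc': N↓-sim [36, 34, 27, 17, 12, 3] end={s2,s48,s6} — reject; 5/5 single-dels accept.
'scssc': N↓-sim [36, 34, 30, 21, 9, 3] end={s2,s48,s6} rej; 5/5 single-dels accept.
'ssccss': run [36, 34, 27, 24, 19, 10, 4] end={s2,s48,s52,s6} — reject; 6/6 single-dels accept.
'csccss': |S_i|=[36, 34, 30, 26, 20, 11, 4] end={s2,s48,s52,s6} — reject; 6/6 single-dels accept.
4 obstructions.
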